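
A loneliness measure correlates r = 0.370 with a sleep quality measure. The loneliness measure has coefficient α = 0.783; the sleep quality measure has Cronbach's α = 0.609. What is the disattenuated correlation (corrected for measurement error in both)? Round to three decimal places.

0.536

r_true = r_obs / √(r_xx · r_yy) = 0.370 / √(0.783 × 0.609) = 0.370 / √0.476847 = 0.370 / 0.6905 ≈ 0.536.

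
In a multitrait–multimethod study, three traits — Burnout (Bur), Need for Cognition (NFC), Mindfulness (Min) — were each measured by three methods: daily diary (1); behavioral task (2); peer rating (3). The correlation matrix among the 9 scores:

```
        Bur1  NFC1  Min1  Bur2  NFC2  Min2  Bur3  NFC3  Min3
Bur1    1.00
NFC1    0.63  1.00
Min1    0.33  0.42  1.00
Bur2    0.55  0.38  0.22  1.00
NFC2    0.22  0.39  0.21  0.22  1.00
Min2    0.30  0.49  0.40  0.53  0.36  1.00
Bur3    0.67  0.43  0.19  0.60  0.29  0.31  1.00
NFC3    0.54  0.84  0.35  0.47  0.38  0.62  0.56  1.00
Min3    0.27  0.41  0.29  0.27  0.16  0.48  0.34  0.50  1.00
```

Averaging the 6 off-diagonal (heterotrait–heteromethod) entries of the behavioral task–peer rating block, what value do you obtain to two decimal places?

HTHM values (method 2 × method 3): 0.47, 0.27, 0.29, 0.16, 0.31, 0.62; mean = 2.12/6 = 0.35.

0.35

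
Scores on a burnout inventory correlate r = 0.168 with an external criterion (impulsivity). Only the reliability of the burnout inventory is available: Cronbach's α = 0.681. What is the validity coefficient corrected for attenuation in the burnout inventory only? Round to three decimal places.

Single correction: r_c = r_obs / √r_xx = 0.168 / √0.681 = 0.168 / 0.8252 ≈ 0.204.

0.204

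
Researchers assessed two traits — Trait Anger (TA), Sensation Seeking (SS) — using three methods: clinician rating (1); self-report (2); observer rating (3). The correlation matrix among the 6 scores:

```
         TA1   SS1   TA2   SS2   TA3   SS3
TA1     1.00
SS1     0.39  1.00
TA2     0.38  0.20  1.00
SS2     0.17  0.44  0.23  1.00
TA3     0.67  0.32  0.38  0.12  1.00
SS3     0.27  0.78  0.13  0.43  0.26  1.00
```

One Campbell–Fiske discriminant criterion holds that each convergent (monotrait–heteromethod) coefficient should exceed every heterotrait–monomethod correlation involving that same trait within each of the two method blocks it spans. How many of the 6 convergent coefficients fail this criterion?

Checking each validity diagonal entry against its comparison values:
TA (methods 1·2): 0.38 vs {0.39, 0.23} → fail.
TA (methods 1·3): 0.67 vs {0.39, 0.26} → pass.
TA (methods 2·3): 0.38 vs {0.23, 0.26} → pass.
SS (methods 1·2): 0.44 vs {0.39, 0.23} → pass.
SS (methods 1·3): 0.78 vs {0.39, 0.26} → pass.
SS (methods 2·3): 0.43 vs {0.23, 0.26} → pass.
1 of 6 fail.

1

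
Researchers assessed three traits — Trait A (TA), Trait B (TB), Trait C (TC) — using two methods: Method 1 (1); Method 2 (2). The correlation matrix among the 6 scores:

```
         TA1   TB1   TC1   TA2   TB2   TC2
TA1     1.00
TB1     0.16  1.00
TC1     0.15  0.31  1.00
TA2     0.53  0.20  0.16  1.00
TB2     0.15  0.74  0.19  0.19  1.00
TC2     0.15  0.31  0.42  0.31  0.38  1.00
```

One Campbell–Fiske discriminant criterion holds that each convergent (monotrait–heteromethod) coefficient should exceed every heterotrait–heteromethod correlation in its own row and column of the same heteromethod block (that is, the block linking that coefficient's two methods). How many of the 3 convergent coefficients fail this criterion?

0

Each convergent coefficient versus the relevant comparison correlations:
TA (methods 1·2): 0.53 vs {0.15, 0.20, 0.15, 0.16} → pass.
TB (methods 1·2): 0.74 vs {0.20, 0.15, 0.31, 0.19} → pass.
TC (methods 1·2): 0.42 vs {0.16, 0.15, 0.19, 0.31} → pass.
0 of 3 fail.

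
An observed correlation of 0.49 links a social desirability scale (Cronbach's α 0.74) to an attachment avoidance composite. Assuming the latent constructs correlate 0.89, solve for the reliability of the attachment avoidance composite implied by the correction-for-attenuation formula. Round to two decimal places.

r_true = r_obs / √(r_xx · r_yy) ⇒ 0.89 = 0.49 / √(0.74 · r_yy).
√(0.74 · r_yy) = 0.49 / 0.89 = 0.5506; 0.74 · r_yy = 0.3032; r_yy = 0.3032 / 0.74 ≈ 0.41.

0.41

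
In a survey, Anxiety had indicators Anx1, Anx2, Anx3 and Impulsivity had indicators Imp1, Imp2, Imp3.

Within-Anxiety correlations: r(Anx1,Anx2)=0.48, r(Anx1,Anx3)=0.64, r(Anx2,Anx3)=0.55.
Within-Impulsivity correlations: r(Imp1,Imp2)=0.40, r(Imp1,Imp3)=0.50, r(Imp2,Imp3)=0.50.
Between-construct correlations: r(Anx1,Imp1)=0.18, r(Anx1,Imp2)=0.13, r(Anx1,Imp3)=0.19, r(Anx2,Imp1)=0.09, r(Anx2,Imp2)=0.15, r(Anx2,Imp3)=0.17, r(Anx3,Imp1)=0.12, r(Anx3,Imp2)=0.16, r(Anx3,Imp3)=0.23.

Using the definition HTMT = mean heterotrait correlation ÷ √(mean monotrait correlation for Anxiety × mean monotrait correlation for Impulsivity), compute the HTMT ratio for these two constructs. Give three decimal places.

Mean between = 1.42/9 = 0.1578.
Mean within-Anx = 1.67/3 = 0.5567; mean within-Imp = 1.40/3 = 0.4667.
Geometric mean = √(0.5567 × 0.4667) = 0.5097.
HTMT = 0.1578 / 0.5097 = 0.310.

0.310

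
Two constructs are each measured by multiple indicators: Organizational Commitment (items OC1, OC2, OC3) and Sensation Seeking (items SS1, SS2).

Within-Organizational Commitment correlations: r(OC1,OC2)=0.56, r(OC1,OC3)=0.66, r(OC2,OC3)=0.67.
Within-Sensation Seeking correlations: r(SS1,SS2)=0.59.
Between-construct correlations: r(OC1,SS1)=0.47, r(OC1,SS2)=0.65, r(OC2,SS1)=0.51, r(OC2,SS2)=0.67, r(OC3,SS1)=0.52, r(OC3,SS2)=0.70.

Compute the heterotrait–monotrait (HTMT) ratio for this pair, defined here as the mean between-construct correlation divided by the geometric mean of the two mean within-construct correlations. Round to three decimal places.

Between-construct mean = 3.52/6 = 0.5867.
Mean within-OC = 1.89/3 = 0.6300; mean within-SS = 0.59/1 = 0.5900.
Geometric mean = √(0.6300 × 0.5900) = 0.6097.
HTMT = 0.5867 / 0.6097 = 0.962.

0.962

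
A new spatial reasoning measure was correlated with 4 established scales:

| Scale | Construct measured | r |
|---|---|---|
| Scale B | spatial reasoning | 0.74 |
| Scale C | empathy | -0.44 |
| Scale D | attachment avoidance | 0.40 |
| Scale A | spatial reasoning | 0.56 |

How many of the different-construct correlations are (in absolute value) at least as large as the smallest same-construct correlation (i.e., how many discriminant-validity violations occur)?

Convergent (same construct = spatial reasoning): Scale B, Scale A.
Smallest convergent = 0.56. Discriminant |r|: 0.44, 0.40; count ≥ 0.56 → 0.

0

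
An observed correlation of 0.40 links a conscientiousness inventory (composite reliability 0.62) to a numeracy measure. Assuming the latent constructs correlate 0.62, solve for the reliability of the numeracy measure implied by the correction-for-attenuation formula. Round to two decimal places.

r_true = r_obs / √(r_xx · r_yy) ⇒ 0.62 = 0.40 / √(0.62 · r_yy).
√(0.62 · r_yy) = 0.40 / 0.62 = 0.6452; 0.62 · r_yy = 0.4163; r_yy = 0.4163 / 0.62 ≈ 0.67.

0.67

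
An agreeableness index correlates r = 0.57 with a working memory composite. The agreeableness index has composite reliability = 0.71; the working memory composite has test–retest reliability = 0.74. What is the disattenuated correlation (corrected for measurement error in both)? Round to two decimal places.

0.79

r_true = r_obs / √(r_xx · r_yy) = 0.57 / √(0.71 × 0.74) = 0.57 / √0.5254 = 0.57 / 0.7248 ≈ 0.79.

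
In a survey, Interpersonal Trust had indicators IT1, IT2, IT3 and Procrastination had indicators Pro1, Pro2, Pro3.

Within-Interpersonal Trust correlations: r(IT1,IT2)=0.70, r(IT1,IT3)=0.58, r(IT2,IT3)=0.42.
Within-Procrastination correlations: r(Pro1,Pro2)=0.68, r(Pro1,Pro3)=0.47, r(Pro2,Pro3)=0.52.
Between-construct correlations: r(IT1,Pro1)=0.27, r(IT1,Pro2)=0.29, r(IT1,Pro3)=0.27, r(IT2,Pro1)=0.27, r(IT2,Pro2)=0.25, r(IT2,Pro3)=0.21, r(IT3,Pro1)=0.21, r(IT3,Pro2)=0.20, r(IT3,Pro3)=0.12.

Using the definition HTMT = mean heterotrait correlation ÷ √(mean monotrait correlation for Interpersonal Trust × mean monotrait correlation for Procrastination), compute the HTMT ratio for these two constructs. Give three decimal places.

Mean heterotrait r = 2.09/9 = 0.2322.
Mean within-IT = 1.70/3 = 0.5667; mean within-Pro = 1.67/3 = 0.5567.
Geometric mean = √(0.5667 × 0.5567) = 0.5617.
HTMT = 0.2322 / 0.5617 = 0.413.

0.413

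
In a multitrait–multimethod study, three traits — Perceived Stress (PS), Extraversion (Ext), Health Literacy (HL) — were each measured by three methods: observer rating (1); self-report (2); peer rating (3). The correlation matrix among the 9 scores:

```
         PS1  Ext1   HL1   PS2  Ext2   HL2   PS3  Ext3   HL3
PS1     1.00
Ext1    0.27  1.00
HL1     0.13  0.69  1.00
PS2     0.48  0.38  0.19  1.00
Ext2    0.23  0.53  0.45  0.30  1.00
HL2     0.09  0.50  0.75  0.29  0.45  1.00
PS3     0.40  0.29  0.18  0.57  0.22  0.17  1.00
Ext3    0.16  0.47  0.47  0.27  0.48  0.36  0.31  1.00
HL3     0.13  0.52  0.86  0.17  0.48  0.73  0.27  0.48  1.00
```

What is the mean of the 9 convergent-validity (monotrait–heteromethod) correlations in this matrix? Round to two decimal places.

0.59

Convergent values: 0.48, 0.40, 0.57, 0.53, 0.47, 0.48, 0.75, 0.86, 0.73; mean = 5.27/9 = 0.59.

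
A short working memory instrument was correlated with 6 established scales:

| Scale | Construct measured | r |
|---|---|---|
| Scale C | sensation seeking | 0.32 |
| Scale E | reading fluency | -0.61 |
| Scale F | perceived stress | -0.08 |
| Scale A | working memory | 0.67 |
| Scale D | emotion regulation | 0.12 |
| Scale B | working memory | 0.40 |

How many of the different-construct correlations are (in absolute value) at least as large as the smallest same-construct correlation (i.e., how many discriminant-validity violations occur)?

1

Convergent (same construct = working memory): Scale A, Scale B.
Smallest convergent = 0.40. Discriminant |r|: 0.32, 0.61, 0.08, 0.12; count ≥ 0.40 → 1.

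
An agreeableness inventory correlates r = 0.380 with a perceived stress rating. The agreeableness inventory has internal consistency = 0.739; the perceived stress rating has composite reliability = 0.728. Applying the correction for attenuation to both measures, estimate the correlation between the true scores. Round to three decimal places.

0.518

r_true = r_obs / √(r_xx · r_yy) = 0.380 / √(0.739 × 0.728) = 0.380 / √0.537992 = 0.380 / 0.7335 ≈ 0.518.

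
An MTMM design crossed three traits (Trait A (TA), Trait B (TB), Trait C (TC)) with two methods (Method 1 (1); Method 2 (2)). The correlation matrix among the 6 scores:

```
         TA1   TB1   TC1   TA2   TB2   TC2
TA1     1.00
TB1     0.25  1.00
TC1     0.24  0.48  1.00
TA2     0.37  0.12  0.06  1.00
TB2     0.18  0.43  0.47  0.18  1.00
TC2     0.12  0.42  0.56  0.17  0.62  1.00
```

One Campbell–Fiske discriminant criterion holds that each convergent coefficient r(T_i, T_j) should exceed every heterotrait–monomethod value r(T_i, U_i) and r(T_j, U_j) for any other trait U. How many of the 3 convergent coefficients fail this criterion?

Checking each validity diagonal entry against its comparison values:
TA (methods 1·2): 0.37 vs {0.25, 0.18, 0.24, 0.17} → pass.
TB (methods 1·2): 0.43 vs {0.25, 0.18, 0.48, 0.62} → fail.
TC (methods 1·2): 0.56 vs {0.24, 0.17, 0.48, 0.62} → fail.
2 of 3 fail.

2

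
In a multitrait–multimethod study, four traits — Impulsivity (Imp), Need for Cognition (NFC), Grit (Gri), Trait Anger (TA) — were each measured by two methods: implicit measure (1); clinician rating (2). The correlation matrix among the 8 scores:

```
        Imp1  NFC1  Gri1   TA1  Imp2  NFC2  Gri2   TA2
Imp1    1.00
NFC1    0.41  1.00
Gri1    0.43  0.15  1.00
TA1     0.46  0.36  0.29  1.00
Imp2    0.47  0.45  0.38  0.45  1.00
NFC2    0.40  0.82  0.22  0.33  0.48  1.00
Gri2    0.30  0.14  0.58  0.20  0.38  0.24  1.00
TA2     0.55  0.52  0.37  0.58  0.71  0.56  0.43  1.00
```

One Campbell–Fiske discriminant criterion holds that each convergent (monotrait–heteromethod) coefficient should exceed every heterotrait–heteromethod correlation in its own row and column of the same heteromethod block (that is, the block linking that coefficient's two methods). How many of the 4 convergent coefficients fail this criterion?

Checking each validity diagonal entry against its comparison values:
Imp (methods 1·2): 0.47 vs {0.40, 0.45, 0.30, 0.38, 0.55, 0.45} → fail.
NFC (methods 1·2): 0.82 vs {0.45, 0.40, 0.14, 0.22, 0.52, 0.33} → pass.
Gri (methods 1·2): 0.58 vs {0.38, 0.30, 0.22, 0.14, 0.37, 0.20} → pass.
TA (methods 1·2): 0.58 vs {0.45, 0.55, 0.33, 0.52, 0.20, 0.37} → pass.
1 of 4 fail.

1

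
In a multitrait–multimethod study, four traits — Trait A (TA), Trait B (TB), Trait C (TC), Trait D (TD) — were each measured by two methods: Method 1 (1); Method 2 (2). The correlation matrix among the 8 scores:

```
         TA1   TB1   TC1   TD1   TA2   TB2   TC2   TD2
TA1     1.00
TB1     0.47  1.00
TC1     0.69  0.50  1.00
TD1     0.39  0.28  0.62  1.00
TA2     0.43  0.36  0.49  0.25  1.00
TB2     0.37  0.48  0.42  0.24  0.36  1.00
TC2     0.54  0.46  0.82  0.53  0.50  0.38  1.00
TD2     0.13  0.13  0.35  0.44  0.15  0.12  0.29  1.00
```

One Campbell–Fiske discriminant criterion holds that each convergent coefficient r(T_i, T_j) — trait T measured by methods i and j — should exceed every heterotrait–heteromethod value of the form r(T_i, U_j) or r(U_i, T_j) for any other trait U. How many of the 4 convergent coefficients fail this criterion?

2

Each convergent coefficient versus the relevant comparison correlations:
TA (methods 1·2): 0.43 vs {0.37, 0.36, 0.54, 0.49, 0.13, 0.25} → fail.
TB (methods 1·2): 0.48 vs {0.36, 0.37, 0.46, 0.42, 0.13, 0.24} → pass.
TC (methods 1·2): 0.82 vs {0.49, 0.54, 0.42, 0.46, 0.35, 0.53} → pass.
TD (methods 1·2): 0.44 vs {0.25, 0.13, 0.24, 0.13, 0.53, 0.35} → fail.
2 of 4 fail.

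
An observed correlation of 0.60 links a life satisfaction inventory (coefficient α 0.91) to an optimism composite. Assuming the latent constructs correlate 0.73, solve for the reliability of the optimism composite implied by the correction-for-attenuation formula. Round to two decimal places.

0.74

r_true = r_obs / √(r_xx · r_yy) ⇒ 0.73 = 0.60 / √(0.91 · r_yy).
√(0.91 · r_yy) = 0.60 / 0.73 = 0.8219; 0.91 · r_yy = 0.6755; r_yy = 0.6755 / 0.91 ≈ 0.74.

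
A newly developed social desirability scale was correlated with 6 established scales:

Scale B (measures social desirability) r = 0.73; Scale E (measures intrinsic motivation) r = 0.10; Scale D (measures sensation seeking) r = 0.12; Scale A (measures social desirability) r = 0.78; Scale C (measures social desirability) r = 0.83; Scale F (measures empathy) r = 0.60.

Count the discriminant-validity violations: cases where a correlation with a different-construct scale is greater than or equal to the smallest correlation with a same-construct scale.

Convergent (same construct = social desirability): Scale B, Scale A, Scale C.
Smallest convergent = 0.73. Discriminant values: 0.10, 0.12, 0.60; count ≥ 0.73 → 0.

0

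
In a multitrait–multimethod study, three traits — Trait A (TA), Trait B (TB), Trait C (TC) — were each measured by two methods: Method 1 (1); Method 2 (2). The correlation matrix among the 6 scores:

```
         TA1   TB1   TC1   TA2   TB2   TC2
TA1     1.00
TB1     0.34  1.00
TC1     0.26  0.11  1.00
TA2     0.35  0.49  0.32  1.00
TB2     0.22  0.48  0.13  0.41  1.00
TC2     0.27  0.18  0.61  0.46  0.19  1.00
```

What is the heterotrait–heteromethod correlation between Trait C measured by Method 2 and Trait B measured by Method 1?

Different traits and methods: r(TC2, TB1) = 0.18.

0.18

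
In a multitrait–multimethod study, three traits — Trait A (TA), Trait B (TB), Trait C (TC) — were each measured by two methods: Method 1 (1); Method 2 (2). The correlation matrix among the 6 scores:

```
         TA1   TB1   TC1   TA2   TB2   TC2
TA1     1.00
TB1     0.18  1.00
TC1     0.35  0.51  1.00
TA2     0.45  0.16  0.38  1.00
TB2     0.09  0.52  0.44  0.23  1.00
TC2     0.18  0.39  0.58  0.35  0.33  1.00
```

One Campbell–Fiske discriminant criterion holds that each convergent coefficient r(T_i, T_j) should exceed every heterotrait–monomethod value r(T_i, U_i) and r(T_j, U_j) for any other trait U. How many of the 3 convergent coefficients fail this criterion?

0

Each convergent coefficient versus the relevant comparison correlations:
TA (methods 1·2): 0.45 vs {0.18, 0.23, 0.35, 0.35} → pass.
TB (methods 1·2): 0.52 vs {0.18, 0.23, 0.51, 0.33} → pass.
TC (methods 1·2): 0.58 vs {0.35, 0.35, 0.51, 0.33} → pass.
0 of 3 fail.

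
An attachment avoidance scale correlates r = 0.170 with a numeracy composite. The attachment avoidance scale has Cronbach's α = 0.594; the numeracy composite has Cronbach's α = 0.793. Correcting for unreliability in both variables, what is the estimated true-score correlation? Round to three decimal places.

0.248

r_true = r_obs / √(r_xx · r_yy) = 0.170 / √(0.594 × 0.793) = 0.170 / √0.471042 = 0.170 / 0.6863 ≈ 0.248.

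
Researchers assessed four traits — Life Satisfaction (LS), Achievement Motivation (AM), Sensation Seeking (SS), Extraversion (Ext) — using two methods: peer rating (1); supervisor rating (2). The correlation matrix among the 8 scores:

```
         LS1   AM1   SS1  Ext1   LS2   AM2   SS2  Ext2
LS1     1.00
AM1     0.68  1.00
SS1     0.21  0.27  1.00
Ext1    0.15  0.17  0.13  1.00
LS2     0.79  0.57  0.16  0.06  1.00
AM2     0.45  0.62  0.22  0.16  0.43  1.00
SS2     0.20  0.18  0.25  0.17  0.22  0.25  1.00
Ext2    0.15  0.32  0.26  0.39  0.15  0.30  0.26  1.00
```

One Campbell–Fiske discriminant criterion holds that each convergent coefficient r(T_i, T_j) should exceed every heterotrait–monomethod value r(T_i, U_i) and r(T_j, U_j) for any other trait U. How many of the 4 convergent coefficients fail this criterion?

2

Convergent coefficients and their comparison sets:
LS (methods 1·2): 0.79 vs {0.68, 0.43, 0.21, 0.22, 0.15, 0.15} → pass.
AM (methods 1·2): 0.62 vs {0.68, 0.43, 0.27, 0.25, 0.17, 0.30} → fail.
SS (methods 1·2): 0.25 vs {0.21, 0.22, 0.27, 0.25, 0.13, 0.26} → fail.
Ext (methods 1·2): 0.39 vs {0.15, 0.15, 0.17, 0.30, 0.13, 0.26} → pass.
2 of 4 fail.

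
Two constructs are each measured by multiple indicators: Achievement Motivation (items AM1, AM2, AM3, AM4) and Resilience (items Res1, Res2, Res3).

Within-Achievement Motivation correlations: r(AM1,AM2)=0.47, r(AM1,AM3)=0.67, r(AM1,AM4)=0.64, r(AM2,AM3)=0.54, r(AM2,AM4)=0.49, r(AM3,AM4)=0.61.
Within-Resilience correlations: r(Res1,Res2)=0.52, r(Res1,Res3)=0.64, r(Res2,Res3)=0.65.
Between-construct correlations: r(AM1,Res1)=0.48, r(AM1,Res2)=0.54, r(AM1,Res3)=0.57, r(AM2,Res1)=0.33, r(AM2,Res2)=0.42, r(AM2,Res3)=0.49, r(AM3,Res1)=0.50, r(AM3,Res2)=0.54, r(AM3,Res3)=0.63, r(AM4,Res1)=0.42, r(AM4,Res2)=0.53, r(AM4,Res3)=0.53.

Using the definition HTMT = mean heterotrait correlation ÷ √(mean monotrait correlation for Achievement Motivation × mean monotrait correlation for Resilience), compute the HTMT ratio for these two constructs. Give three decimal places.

Mean heterotrait r = 5.98/12 = 0.4983.
Mean within-AM = 3.42/6 = 0.5700; mean within-Res = 1.81/3 = 0.6033.
Geometric mean = √(0.5700 × 0.6033) = 0.5864.
HTMT = 0.4983 / 0.5864 = 0.850.

0.850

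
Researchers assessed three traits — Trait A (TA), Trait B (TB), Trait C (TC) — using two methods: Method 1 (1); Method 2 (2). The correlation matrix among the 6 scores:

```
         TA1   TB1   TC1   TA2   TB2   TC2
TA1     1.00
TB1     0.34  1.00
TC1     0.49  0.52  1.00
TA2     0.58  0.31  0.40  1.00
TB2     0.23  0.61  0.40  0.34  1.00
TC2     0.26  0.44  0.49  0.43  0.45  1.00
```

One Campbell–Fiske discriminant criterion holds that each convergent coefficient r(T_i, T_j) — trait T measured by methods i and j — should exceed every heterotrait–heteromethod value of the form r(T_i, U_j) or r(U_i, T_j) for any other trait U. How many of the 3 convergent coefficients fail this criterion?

Convergent coefficients and their comparison sets:
TA (methods 1·2): 0.58 vs {0.23, 0.31, 0.26, 0.40} → pass.
TB (methods 1·2): 0.61 vs {0.31, 0.23, 0.44, 0.40} → pass.
TC (methods 1·2): 0.49 vs {0.40, 0.26, 0.40, 0.44} → pass.
0 of 3 fail.

0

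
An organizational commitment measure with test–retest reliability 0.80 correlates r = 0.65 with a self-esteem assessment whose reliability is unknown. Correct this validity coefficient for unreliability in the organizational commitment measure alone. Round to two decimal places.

0.73

Single correction: r_c = r_obs / √r_xx = 0.65 / √0.80 = 0.65 / 0.8944 ≈ 0.73.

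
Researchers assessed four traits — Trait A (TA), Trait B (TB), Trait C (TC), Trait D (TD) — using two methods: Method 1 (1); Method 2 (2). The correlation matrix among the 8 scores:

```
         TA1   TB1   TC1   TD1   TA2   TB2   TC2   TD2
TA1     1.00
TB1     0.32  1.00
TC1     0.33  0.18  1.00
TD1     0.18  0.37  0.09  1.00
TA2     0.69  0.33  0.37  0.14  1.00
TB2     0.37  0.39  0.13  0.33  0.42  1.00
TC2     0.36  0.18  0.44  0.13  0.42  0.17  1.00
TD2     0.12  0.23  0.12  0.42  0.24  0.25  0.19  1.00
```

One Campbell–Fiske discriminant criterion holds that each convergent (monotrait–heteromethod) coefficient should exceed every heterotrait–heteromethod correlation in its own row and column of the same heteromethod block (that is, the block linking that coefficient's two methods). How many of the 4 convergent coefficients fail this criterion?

Checking each validity diagonal entry against its comparison values:
TA (methods 1·2): 0.69 vs {0.37, 0.33, 0.36, 0.37, 0.12, 0.14} → pass.
TB (methods 1·2): 0.39 vs {0.33, 0.37, 0.18, 0.13, 0.23, 0.33} → pass.
TC (methods 1·2): 0.44 vs {0.37, 0.36, 0.13, 0.18, 0.12, 0.13} → pass.
TD (methods 1·2): 0.42 vs {0.14, 0.12, 0.33, 0.23, 0.13, 0.12} → pass.
0 of 4 fail.

0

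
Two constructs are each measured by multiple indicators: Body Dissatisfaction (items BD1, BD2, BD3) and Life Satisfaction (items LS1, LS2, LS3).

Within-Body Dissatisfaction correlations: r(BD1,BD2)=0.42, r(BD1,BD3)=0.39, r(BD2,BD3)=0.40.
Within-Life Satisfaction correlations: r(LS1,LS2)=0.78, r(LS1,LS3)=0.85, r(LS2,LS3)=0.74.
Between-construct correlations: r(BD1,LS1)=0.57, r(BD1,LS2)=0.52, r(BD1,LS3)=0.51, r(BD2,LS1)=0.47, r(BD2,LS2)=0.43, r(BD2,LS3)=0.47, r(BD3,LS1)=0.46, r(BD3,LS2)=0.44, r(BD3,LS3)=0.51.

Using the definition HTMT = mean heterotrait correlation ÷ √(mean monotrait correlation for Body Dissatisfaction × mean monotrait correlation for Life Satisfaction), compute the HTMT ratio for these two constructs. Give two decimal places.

Between-construct mean = 4.38/9 = 0.4867.
Mean within-BD = 1.21/3 = 0.4033; mean within-LS = 2.37/3 = 0.7900.
Geometric mean = √(0.4033 × 0.7900) = 0.5645.
HTMT = 0.4867 / 0.5645 = 0.86.

0.86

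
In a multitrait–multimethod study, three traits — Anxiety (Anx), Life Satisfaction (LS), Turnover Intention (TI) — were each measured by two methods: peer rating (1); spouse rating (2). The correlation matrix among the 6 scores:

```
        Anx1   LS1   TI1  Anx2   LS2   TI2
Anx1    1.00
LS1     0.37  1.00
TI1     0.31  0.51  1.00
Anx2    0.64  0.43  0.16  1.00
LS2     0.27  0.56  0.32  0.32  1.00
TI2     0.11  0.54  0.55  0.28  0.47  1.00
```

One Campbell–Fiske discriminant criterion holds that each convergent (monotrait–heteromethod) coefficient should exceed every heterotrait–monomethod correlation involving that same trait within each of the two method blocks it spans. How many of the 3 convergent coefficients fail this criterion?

Convergent coefficients and their comparison sets:
Anx (methods 1·2): 0.64 vs {0.37, 0.32, 0.31, 0.28} → pass.
LS (methods 1·2): 0.56 vs {0.37, 0.32, 0.51, 0.47} → pass.
TI (methods 1·2): 0.55 vs {0.31, 0.28, 0.51, 0.47} → pass.
0 of 3 fail.

0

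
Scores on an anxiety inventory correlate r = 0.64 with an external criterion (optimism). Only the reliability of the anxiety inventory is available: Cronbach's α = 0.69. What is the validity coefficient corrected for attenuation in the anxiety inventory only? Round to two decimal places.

Single correction: r_c = r_obs / √r_xx = 0.64 / √0.69 = 0.64 / 0.8307 ≈ 0.77.

0.77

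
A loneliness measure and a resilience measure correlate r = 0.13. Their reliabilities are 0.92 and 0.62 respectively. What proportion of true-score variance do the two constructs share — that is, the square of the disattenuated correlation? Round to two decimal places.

Disattenuated r = 0.13 / √(0.92 × 0.62) = 0.13 / 0.7552 = 0.1721.
Shared true-score variance = 0.1721² = 0.0296 ≈ 0.03.

0.03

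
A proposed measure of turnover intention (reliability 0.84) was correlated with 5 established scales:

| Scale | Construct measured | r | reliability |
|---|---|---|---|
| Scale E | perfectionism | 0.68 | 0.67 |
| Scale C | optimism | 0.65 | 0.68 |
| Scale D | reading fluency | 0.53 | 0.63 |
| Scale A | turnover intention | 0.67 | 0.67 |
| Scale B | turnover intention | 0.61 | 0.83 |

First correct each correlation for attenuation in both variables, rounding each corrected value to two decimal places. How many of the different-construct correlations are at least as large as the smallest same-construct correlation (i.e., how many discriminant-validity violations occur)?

3

Disattenuated r (r / √(r_scale · r_new)):
  Scale E (disc): 0.68 / √(0.67·0.84) = 0.91
  Scale C (disc): 0.65 / √(0.68·0.84) = 0.86
  Scale D (disc): 0.53 / √(0.63·0.84) = 0.73
  Scale A (conv): 0.67 / √(0.67·0.84) = 0.89
  Scale B (conv): 0.61 / √(0.83·0.84) = 0.73
Smallest convergent = 0.73. Discriminant values: 0.91, 0.86, 0.73; count ≥ 0.73 → 3.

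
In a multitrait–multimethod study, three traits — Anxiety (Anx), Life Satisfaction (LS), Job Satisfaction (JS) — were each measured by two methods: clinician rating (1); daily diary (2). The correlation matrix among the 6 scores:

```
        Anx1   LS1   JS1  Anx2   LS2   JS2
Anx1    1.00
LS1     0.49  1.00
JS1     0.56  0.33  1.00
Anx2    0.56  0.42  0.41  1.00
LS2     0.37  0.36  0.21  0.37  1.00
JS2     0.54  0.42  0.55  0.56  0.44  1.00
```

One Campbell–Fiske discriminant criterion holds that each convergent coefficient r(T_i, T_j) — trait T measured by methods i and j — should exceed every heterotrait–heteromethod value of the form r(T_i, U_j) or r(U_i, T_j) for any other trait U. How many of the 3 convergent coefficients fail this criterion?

Convergent coefficients and their comparison sets:
Anx (methods 1·2): 0.56 vs {0.37, 0.42, 0.54, 0.41} → pass.
LS (methods 1·2): 0.36 vs {0.42, 0.37, 0.42, 0.21} → fail.
JS (methods 1·2): 0.55 vs {0.41, 0.54, 0.21, 0.42} → pass.
1 of 3 fail.

1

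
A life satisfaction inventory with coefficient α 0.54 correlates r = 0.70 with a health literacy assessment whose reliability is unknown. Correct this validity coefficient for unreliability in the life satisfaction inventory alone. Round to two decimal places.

0.95

Single correction: r_c = r_obs / √r_xx = 0.70 / √0.54 = 0.70 / 0.7348 ≈ 0.95.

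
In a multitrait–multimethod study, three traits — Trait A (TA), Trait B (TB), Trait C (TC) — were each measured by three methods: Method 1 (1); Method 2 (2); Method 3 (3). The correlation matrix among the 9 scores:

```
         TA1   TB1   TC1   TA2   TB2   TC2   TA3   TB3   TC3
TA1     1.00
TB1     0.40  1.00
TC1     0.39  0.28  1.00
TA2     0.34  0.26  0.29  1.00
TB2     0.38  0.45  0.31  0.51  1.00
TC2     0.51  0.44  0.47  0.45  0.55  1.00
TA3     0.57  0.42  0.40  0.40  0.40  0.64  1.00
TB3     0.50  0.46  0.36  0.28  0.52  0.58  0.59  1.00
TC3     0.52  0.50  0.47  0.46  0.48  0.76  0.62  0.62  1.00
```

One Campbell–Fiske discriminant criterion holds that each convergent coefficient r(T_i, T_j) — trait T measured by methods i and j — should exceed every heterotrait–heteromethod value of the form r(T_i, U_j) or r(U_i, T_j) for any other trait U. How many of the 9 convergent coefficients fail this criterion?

Checking each validity diagonal entry against its comparison values:
TA (methods 1·2): 0.34 vs {0.38, 0.26, 0.51, 0.29} → fail.
TA (methods 1·3): 0.57 vs {0.50, 0.42, 0.52, 0.40} → pass.
TA (methods 2·3): 0.40 vs {0.28, 0.40, 0.46, 0.64} → fail.
TB (methods 1·2): 0.45 vs {0.26, 0.38, 0.44, 0.31} → pass.
TB (methods 1·3): 0.46 vs {0.42, 0.50, 0.50, 0.36} → fail.
TB (methods 2·3): 0.52 vs {0.40, 0.28, 0.48, 0.58} → fail.
TC (methods 1·2): 0.47 vs {0.29, 0.51, 0.31, 0.44} → fail.
TC (methods 1·3): 0.47 vs {0.40, 0.52, 0.36, 0.50} → fail.
TC (methods 2·3): 0.76 vs {0.64, 0.46, 0.58, 0.48} → pass.
6 of 9 fail.

6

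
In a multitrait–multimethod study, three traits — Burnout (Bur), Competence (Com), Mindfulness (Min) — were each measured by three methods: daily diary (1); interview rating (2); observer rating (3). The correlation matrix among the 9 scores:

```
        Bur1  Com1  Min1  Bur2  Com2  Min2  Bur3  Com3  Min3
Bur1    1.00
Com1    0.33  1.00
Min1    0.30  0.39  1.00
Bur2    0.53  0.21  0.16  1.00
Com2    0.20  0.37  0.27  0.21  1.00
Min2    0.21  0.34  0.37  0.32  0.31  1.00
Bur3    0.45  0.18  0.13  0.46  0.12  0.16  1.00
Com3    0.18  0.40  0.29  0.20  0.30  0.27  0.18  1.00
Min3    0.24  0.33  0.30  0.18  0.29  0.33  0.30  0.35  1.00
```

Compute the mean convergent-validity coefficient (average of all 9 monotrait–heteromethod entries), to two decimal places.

0.39

Convergent values: 0.53, 0.45, 0.46, 0.37, 0.40, 0.30, 0.37, 0.30, 0.33; mean = 3.51/9 = 0.39.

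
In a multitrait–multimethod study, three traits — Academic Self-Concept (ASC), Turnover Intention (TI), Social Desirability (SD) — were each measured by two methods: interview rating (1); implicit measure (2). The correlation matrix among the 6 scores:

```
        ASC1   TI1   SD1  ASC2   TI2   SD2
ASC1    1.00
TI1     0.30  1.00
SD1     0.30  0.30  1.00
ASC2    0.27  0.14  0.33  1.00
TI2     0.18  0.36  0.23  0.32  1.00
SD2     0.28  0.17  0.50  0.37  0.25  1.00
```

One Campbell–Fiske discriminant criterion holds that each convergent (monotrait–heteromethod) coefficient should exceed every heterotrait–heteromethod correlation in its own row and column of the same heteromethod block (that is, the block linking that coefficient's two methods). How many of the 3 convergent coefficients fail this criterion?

1

Convergent coefficients and their comparison sets:
ASC (methods 1·2): 0.27 vs {0.18, 0.14, 0.28, 0.33} → fail.
TI (methods 1·2): 0.36 vs {0.14, 0.18, 0.17, 0.23} → pass.
SD (methods 1·2): 0.50 vs {0.33, 0.28, 0.23, 0.17} → pass.
1 of 3 fail.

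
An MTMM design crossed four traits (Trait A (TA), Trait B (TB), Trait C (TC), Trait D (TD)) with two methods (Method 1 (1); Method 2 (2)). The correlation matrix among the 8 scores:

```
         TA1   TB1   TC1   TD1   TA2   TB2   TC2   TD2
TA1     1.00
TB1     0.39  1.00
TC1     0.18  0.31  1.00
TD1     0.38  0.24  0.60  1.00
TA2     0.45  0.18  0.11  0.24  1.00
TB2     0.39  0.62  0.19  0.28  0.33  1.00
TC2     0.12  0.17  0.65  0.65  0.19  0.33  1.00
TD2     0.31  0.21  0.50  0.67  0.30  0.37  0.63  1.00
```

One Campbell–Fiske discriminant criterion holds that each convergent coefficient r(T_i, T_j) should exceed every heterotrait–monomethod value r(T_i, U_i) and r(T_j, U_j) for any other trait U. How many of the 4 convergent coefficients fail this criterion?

0

Each convergent coefficient versus the relevant comparison correlations:
TA (methods 1·2): 0.45 vs {0.39, 0.33, 0.18, 0.19, 0.38, 0.30} → pass.
TB (methods 1·2): 0.62 vs {0.39, 0.33, 0.31, 0.33, 0.24, 0.37} → pass.
TC (methods 1·2): 0.65 vs {0.18, 0.19, 0.31, 0.33, 0.60, 0.63} → pass.
TD (methods 1·2): 0.67 vs {0.38, 0.30, 0.24, 0.37, 0.60, 0.63} → pass.
0 of 4 fail.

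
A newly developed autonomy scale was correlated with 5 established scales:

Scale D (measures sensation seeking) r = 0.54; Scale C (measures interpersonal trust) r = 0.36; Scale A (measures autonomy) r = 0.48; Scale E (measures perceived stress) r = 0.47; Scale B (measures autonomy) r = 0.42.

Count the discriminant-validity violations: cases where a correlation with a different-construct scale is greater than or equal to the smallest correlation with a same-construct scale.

Convergent (same construct = autonomy): Scale A, Scale B.
Smallest convergent = 0.42. Discriminant values: 0.54, 0.36, 0.47; count ≥ 0.42 → 2.

2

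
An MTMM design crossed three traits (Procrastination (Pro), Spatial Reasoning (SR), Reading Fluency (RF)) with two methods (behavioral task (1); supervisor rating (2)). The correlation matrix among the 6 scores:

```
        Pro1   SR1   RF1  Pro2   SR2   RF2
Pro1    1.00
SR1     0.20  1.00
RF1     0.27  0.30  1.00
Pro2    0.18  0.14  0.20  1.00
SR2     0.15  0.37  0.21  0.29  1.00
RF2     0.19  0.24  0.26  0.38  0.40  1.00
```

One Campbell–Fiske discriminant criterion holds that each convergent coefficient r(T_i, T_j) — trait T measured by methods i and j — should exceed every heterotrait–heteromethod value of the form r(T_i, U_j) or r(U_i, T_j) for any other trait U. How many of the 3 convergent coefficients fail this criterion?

1

Convergent coefficients and their comparison sets:
Pro (methods 1·2): 0.18 vs {0.15, 0.14, 0.19, 0.20} → fail.
SR (methods 1·2): 0.37 vs {0.14, 0.15, 0.24, 0.21} → pass.
RF (methods 1·2): 0.26 vs {0.20, 0.19, 0.21, 0.24} → pass.
1 of 3 fail.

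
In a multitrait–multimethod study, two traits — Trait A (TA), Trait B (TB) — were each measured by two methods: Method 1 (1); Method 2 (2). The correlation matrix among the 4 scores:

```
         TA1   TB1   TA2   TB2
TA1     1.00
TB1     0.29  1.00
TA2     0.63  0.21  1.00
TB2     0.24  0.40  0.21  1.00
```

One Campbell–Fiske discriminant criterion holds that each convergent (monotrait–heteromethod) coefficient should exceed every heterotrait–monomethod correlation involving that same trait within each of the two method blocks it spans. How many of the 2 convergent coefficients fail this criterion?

Each convergent coefficient versus the relevant comparison correlations:
TA (methods 1·2): 0.63 vs {0.29, 0.21} → pass.
TB (methods 1·2): 0.40 vs {0.29, 0.21} → pass.
0 of 2 fail.

0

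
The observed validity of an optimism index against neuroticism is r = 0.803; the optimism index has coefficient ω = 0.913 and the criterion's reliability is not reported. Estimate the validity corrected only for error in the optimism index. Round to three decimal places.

Single correction: r_c = r_obs / √r_xx = 0.803 / √0.913 = 0.803 / 0.9555 ≈ 0.840.

0.840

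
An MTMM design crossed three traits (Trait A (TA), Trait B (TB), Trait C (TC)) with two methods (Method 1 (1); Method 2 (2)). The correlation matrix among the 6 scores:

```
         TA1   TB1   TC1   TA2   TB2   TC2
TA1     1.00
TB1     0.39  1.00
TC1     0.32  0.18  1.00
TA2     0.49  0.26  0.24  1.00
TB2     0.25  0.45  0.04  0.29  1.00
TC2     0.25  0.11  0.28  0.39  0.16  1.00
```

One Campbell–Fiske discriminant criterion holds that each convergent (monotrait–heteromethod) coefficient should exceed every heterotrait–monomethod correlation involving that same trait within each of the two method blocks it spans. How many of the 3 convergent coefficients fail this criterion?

1

Checking each validity diagonal entry against its comparison values:
TA (methods 1·2): 0.49 vs {0.39, 0.29, 0.32, 0.39} → pass.
TB (methods 1·2): 0.45 vs {0.39, 0.29, 0.18, 0.16} → pass.
TC (methods 1·2): 0.28 vs {0.32, 0.39, 0.18, 0.16} → fail.
1 of 3 fail.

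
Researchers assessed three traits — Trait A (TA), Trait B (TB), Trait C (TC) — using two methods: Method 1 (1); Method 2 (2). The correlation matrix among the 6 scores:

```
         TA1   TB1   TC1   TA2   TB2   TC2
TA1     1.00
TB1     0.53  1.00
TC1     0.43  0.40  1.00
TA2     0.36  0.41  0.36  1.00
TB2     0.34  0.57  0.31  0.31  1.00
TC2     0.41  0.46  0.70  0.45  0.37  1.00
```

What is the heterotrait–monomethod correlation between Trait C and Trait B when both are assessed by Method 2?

0.37

Different traits, same method: r(TC2, TB2) = 0.37.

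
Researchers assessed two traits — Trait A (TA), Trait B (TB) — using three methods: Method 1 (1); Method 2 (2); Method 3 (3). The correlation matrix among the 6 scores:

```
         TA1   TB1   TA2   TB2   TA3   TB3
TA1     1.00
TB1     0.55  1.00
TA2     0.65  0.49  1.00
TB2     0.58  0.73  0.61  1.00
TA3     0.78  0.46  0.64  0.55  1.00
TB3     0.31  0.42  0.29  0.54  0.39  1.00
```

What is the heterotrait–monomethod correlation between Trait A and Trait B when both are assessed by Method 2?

Different traits, same method: r(TA2, TB2) = 0.61.

0.61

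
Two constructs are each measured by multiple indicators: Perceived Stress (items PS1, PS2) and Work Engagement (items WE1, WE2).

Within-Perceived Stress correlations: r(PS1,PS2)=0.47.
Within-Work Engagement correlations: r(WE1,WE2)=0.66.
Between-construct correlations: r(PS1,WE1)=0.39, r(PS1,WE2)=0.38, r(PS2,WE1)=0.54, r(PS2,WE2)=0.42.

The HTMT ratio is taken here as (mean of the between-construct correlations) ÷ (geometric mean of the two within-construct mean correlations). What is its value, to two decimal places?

0.78

Mean between = 1.73/4 = 0.4325.
Mean within-PS = 0.47/1 = 0.4700; mean within-WE = 0.66/1 = 0.6600.
Geometric mean = √(0.4700 × 0.6600) = 0.5570.
HTMT = 0.4325 / 0.5570 = 0.78.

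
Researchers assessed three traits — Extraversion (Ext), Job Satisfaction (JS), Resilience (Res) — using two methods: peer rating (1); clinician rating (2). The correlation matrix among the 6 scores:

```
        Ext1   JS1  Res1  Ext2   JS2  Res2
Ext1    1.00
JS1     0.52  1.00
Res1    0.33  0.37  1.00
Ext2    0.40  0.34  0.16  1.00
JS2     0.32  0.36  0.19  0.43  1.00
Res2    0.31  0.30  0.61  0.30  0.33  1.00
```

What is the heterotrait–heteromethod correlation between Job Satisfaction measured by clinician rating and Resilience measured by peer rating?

0.19

Different traits and methods: r(JS2, Res1) = 0.19.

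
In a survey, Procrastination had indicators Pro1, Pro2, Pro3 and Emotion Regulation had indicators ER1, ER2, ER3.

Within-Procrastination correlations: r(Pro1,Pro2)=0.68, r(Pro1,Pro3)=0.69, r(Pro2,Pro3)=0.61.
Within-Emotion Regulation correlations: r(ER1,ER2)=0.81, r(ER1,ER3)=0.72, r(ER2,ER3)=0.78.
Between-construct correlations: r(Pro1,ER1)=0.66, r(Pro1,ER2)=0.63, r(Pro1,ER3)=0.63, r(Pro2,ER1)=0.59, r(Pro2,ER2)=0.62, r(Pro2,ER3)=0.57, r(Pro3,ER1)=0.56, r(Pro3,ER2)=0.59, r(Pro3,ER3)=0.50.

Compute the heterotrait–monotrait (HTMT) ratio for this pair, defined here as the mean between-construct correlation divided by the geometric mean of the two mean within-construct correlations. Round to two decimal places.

Between-construct mean = 5.35/9 = 0.5944.
Mean within-Pro = 1.98/3 = 0.6600; mean within-ER = 2.31/3 = 0.7700.
Geometric mean = √(0.6600 × 0.7700) = 0.7129.
HTMT = 0.5944 / 0.7129 = 0.83.

0.83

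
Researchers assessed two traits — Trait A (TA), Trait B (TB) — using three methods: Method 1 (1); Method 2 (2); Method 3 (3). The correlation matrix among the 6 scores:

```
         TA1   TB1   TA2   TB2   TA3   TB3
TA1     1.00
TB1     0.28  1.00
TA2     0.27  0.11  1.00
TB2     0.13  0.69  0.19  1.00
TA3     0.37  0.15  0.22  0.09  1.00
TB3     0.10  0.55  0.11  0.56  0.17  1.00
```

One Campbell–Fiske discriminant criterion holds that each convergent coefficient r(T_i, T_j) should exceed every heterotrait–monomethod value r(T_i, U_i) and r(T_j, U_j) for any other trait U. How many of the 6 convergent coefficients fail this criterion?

1

Convergent coefficients and their comparison sets:
TA (methods 1·2): 0.27 vs {0.28, 0.19} → fail.
TA (methods 1·3): 0.37 vs {0.28, 0.17} → pass.
TA (methods 2·3): 0.22 vs {0.19, 0.17} → pass.
TB (methods 1·2): 0.69 vs {0.28, 0.19} → pass.
TB (methods 1·3): 0.55 vs {0.28, 0.17} → pass.
TB (methods 2·3): 0.56 vs {0.19, 0.17} → pass.
1 of 6 fail.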